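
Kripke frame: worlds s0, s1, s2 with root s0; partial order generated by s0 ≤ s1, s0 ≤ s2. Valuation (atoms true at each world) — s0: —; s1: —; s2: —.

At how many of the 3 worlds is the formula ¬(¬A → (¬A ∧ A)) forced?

s0: forces it.
s1: forces it.
s2: forces it.
Worlds forcing the formula: {s0, s1, s2}.

3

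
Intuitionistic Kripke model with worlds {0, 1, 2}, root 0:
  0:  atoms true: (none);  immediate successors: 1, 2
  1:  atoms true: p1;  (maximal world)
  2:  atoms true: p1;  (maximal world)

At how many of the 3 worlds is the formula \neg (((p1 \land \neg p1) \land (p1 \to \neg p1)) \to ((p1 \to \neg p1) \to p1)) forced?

0

0: does not force it — 0 \nVdash \neg (((p1 \land \neg p1) \land (p1 \to \neg p1)) \to ((p1 \to \neg p1) \to p1)) since 0 is accessible from 0 and 0 \Vdash ((p1 \land \neg p1) \land (p1 \to \neg p1)) \to ((p1 \to \neg p1) \to p1).
1: does not force it.
2: does not force it.
Worlds forcing the formula: { }.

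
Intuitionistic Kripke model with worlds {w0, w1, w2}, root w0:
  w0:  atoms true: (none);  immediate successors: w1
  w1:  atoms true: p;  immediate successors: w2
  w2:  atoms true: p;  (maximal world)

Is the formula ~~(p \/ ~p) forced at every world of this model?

w0 ||- ~~(p \/ ~p): no world accessible from w0 forces ~(p \/ ~p).
Since the root w0 forces ~~(p \/ ~p) and forcing is persistent (monotone upward), every world forces it.

Yes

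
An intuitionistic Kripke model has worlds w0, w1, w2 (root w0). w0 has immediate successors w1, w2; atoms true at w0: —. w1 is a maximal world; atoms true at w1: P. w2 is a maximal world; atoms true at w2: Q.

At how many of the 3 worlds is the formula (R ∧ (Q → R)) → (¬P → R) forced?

3

w0: forces it.
w1: forces it.
w2: forces it.
Worlds forcing the formula: {w0, w1, w2}.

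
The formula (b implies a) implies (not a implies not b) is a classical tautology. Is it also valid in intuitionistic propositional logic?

This is the forward direction of contraposition, which is intuitionistically derivable.
Assume b implies a and not a. If b held then a would follow, contradicting not a; so not b.

Yes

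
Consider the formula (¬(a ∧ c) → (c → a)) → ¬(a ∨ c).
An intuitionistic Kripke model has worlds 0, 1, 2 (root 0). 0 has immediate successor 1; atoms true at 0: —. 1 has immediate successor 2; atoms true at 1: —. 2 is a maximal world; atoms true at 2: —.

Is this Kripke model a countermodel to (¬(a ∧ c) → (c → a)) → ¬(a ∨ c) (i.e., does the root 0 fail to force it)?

No

0 ⊩ (¬(a ∧ c) → (c → a)) → ¬(a ∨ c): every world accessible from 0 that forces ¬(a ∧ c) → (c → a) (namely 0, 1, 2) also forces ¬(a ∨ c).
So the root 0 forces (¬(a ∧ c) → (c → a)) → ¬(a ∨ c); the model is not a countermodel.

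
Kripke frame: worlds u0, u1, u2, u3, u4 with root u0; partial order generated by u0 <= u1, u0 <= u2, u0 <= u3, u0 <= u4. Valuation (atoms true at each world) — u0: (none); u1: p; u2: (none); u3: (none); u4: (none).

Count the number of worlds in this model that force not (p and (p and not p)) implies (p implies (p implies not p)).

u0: does not force it — u0 does not force not (p and (p and not p)) implies (p implies (p implies not p)): already at u0 itself, u0 forces not (p and (p and not p)) but u0 does not force p implies (p implies not p).
u1: does not force it — u1 does not force not (p and (p and not p)) implies (p implies (p implies not p)): already at u1 itself, u1 forces not (p and (p and not p)) but u1 does not force p implies (p implies not p).
u2: forces it.
u3: forces it.
u4: forces it.
Worlds forcing the formula: {u2, u3, u4}.

3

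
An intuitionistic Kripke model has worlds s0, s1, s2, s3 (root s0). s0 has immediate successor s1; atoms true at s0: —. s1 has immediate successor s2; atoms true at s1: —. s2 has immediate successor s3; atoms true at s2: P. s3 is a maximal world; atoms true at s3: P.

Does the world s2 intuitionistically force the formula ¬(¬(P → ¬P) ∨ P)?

s2 ⊮ ¬(¬(P → ¬P) ∨ P) since s2 is accessible from s2 and s2 ⊩ ¬(P → ¬P) ∨ P.
s2 ⊩ ¬(P → ¬P) ∨ P via the disjunct ¬(P → ¬P).

No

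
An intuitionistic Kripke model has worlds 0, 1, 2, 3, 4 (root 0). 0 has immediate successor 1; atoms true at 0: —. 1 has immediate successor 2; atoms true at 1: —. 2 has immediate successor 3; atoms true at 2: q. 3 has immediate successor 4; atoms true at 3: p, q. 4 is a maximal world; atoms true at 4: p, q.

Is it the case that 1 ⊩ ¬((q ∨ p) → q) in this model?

No

1 ⊮ ¬((q ∨ p) → q) since 1 is accessible from 1 and 1 ⊩ (q ∨ p) → q.
1 ⊩ (q ∨ p) → q: every world accessible from 1 that forces q ∨ p (namely 2, 3, 4) also forces q.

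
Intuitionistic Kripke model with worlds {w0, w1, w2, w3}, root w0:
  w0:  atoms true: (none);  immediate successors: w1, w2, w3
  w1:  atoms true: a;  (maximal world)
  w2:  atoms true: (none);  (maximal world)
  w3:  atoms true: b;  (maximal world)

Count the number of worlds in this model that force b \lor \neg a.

w0: does not force it — w0 \nVdash b \lor \neg a: neither disjunct is forced at w0.
w1: does not force it — w1 \nVdash b \lor \neg a: neither disjunct is forced at w1.
w2: forces it.
w3: forces it.
Worlds forcing the formula: {w2, w3}.

2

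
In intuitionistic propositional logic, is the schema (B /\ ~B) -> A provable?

This is an instance of ex falso quodlibet, which is intuitionistically derivable.
No world can force both B and ~B, so the antecedent B /\ ~B is never forced and the implication holds vacuously at every world.

Yes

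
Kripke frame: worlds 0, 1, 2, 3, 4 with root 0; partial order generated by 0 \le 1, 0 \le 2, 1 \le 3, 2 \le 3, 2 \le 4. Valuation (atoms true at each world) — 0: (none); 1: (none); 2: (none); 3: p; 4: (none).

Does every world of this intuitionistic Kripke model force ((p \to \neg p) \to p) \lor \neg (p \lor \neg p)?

No

Not every world: 0 \nVdash ((p \to \neg p) \to p) \lor \neg (p \lor \neg p).
0 \nVdash ((p \to \neg p) \to p) \lor \neg (p \lor \neg p): neither disjunct is forced at 0.
0 \nVdash (p \to \neg p) \to p: at the accessible world 4, 4 \Vdash p \to \neg p but 4 \nVdash p.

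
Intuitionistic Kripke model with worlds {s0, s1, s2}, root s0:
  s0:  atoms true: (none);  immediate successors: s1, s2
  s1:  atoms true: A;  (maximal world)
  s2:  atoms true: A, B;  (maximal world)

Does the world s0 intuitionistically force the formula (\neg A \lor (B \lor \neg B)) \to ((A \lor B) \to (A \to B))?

No

s0 \nVdash (\neg A \lor (B \lor \neg B)) \to ((A \lor B) \to (A \to B)): at the accessible world s1, s1 \Vdash \neg A \lor (B \lor \neg B) but s1 \nVdash (A \lor B) \to (A \to B).
s1 \nVdash (A \lor B) \to (A \to B): already at s1 itself, s1 \Vdash A \lor B but s1 \nVdash A \to B.
s1 \nVdash A \to B: already at s1 itself, s1 \Vdash A but s1 \nVdash B.
s1 lacks atom B, so s1 \nVdash B.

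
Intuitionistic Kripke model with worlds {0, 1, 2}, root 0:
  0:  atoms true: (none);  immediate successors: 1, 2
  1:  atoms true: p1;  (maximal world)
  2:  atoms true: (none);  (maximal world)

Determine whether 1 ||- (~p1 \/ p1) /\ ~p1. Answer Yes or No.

1 ||-/- (~p1 \/ p1) /\ ~p1 since 1 fails ~p1.

No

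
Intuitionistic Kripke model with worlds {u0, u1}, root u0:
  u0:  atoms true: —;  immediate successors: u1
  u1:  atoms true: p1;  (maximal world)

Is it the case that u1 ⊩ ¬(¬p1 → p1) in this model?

u1 ⊮ ¬(¬p1 → p1) since u1 is accessible from u1 and u1 ⊩ ¬p1 → p1.
u1 ⊩ ¬p1 → p1 vacuously: no world accessible from u1 forces the antecedent ¬p1.

No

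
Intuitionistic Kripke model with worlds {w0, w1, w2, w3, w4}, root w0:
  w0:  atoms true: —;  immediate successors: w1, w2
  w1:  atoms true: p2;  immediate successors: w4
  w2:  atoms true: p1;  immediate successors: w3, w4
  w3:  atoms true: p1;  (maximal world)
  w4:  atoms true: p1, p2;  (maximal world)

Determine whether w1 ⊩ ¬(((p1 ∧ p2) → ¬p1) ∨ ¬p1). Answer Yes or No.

Yes

w1 ⊩ ¬(((p1 ∧ p2) → ¬p1) ∨ ¬p1): no world accessible from w1 forces ((p1 ∧ p2) → ¬p1) ∨ ¬p1.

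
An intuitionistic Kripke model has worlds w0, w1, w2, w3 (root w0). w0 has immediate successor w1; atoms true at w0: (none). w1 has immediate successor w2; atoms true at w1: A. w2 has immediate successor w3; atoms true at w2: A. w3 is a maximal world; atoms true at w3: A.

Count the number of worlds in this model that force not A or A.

w0: does not force it — w0 does not force not A or A: neither disjunct is forced at w0.
w1: forces it.
w2: forces it.
w3: forces it.
Worlds forcing the formula: {w1, w2, w3}.

3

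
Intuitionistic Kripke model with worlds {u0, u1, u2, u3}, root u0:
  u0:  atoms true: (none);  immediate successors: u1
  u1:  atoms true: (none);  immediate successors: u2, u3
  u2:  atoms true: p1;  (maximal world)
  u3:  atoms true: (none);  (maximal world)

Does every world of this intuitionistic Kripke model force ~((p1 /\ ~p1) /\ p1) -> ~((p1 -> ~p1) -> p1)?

Not every world: u0 ||-/- ~((p1 /\ ~p1) /\ p1) -> ~((p1 -> ~p1) -> p1).
u0 ||-/- ~((p1 /\ ~p1) /\ p1) -> ~((p1 -> ~p1) -> p1): already at u0 itself, u0 ||- ~((p1 /\ ~p1) /\ p1) but u0 ||-/- ~((p1 -> ~p1) -> p1).
u0 ||-/- ~((p1 -> ~p1) -> p1) since u2 is accessible from u0 and u2 ||- (p1 -> ~p1) -> p1.
u2 ||- (p1 -> ~p1) -> p1 vacuously: no world accessible from u2 forces the antecedent p1 -> ~p1.

No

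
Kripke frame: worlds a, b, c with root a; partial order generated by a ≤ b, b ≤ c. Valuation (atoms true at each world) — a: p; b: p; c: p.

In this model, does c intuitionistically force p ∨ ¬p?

Yes

c ⊩ p ∨ ¬p via the disjunct p.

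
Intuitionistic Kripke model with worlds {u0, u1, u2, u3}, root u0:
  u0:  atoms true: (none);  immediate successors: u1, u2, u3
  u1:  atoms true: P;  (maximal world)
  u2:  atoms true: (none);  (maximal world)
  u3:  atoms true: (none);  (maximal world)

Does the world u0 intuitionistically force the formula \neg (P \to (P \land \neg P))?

u0 \nVdash \neg (P \to (P \land \neg P)) since u2 is accessible from u0 and u2 \Vdash P \to (P \land \neg P).
u2 \Vdash P \to (P \land \neg P) vacuously: no world accessible from u2 forces the antecedent P.

No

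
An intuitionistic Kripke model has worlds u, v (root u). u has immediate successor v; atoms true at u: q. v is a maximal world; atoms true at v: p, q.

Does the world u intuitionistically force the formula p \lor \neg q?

u \nVdash p \lor \neg q: neither disjunct is forced at u.
u lacks atom p, so u \nVdash p.

No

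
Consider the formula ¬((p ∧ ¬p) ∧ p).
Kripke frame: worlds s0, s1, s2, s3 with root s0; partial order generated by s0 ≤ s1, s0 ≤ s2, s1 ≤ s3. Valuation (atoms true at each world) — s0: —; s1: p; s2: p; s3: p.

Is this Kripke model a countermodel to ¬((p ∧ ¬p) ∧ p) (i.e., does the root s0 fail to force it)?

No

s0 ⊩ ¬((p ∧ ¬p) ∧ p): no world accessible from s0 forces (p ∧ ¬p) ∧ p.
So the root s0 forces ¬((p ∧ ¬p) ∧ p); the model is not a countermodel.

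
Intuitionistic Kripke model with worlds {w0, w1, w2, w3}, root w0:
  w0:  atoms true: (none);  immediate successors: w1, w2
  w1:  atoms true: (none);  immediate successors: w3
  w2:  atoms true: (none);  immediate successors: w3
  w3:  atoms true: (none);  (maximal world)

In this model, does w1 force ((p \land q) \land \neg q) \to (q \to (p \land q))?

w1 \Vdash ((p \land q) \land \neg q) \to (q \to (p \land q)) vacuously: no world accessible from w1 forces the antecedent (p \land q) \land \neg q.

Yes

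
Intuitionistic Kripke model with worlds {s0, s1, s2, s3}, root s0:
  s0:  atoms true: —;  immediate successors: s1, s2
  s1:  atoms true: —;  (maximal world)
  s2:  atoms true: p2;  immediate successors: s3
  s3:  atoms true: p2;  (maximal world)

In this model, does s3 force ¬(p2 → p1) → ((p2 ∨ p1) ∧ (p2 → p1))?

s3 ⊮ ¬(p2 → p1) → ((p2 ∨ p1) ∧ (p2 → p1)): already at s3 itself, s3 ⊩ ¬(p2 → p1) but s3 ⊮ (p2 ∨ p1) ∧ (p2 → p1).
s3 ⊮ (p2 ∨ p1) ∧ (p2 → p1) since s3 fails p2 → p1.

No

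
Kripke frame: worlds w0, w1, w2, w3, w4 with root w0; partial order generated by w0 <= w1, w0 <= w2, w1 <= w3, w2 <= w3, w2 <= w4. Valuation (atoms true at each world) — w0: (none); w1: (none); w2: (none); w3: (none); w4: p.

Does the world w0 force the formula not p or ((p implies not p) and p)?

w0 does not force not p or ((p implies not p) and p): neither disjunct is forced at w0.
w0 does not force not p since w4 is accessible from w0 and w4 forces p.

No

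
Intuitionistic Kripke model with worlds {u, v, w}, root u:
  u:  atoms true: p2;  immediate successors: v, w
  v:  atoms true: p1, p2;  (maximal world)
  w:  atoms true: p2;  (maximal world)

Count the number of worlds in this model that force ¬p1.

u: does not force it — u ⊮ ¬p1 since v is accessible from u and v ⊩ p1.
v: does not force it.
w: forces it.
Worlds forcing the formula: {w}.

1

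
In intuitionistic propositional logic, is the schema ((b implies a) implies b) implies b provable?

This is Peirce's law, which is not intuitionistically valid.
A Kripke countermodel: worlds s0, s1; order generated by s0 <= s1; atoms true at each world — s0:{}; s1:{b}.
s0 does not force ((b implies a) implies b) implies b: already at s0 itself, s0 forces (b implies a) implies b but s0 does not force b.
s0 lacks atom b, so s0 does not force b.
So the root s0 does not force the formula.

No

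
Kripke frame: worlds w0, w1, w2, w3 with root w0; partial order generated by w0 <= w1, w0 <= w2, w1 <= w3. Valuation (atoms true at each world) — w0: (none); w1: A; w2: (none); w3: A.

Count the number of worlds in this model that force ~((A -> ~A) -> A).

1

w0: does not force it — w0 ||-/- ~((A -> ~A) -> A) since w1 is accessible from w0 and w1 ||- (A -> ~A) -> A.
w1: does not force it — w1 ||-/- ~((A -> ~A) -> A) since w1 is accessible from w1 and w1 ||- (A -> ~A) -> A.
w2: forces it.
w3: does not force it.
Worlds forcing the formula: {w2}.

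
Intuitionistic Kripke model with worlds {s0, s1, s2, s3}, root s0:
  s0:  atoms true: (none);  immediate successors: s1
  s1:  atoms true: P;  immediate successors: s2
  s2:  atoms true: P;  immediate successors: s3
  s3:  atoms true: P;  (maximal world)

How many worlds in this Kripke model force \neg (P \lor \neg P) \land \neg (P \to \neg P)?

s0: does not force it — s0 \nVdash \neg (P \lor \neg P) \land \neg (P \to \neg P) since s0 fails \neg (P \lor \neg P).
s1: does not force it.
s2: does not force it.
s3: does not force it.
Worlds forcing the formula: { }.

0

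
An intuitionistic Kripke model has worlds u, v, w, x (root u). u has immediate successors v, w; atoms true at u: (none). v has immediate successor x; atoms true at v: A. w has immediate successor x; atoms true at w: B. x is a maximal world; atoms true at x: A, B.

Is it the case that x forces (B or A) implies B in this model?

Yes

x forces (B or A) implies B: every world accessible from x that forces B or A (namely x) also forces B.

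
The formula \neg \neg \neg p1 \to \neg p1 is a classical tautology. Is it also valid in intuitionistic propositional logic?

Yes

This is triple-negation reduction, which is intuitionistically derivable.
Assume \neg \neg \neg p1 and suppose p1. Then \neg \neg p1 (double-negation introduction), contradicting \neg \neg \neg p1. So \neg p1.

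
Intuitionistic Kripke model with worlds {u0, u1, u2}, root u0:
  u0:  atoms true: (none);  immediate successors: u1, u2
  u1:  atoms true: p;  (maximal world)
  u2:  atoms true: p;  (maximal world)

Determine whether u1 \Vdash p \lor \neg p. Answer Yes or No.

Yes

u1 \Vdash p \lor \neg p via the disjunct p.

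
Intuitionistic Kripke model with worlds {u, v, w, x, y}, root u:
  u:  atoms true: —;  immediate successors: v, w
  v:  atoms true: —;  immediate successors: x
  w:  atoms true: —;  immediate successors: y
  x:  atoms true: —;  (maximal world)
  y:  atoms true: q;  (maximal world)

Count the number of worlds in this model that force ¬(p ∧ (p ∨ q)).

5

u: forces it.
v: forces it.
w: forces it.
x: forces it.
y: forces it.
Worlds forcing the formula: {u, v, w, x, y}.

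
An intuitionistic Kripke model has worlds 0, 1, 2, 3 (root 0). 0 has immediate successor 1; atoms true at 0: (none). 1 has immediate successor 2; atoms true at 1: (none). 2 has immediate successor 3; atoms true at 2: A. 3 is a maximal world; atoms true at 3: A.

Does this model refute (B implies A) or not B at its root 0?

No

0 forces (B implies A) or not B via the disjunct B implies A.
So the root 0 forces (B implies A) or not B; the model is not a countermodel.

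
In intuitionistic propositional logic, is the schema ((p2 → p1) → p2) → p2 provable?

This is Peirce's law, which is not intuitionistically valid.
A Kripke countermodel: worlds u, v; order generated by u ≤ v; atoms true at each world — u:{}; v:{p2}.
u ⊮ ((p2 → p1) → p2) → p2: already at u itself, u ⊩ (p2 → p1) → p2 but u ⊮ p2.
u lacks atom p2, so u ⊮ p2.
So the root u does not force the formula.

No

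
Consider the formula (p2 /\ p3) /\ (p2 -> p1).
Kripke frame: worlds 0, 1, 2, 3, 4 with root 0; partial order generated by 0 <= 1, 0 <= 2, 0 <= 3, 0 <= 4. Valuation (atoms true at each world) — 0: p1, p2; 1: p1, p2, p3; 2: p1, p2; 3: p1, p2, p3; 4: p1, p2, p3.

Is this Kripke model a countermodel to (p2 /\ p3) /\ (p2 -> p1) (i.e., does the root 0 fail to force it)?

Yes

0 ||-/- (p2 /\ p3) /\ (p2 -> p1) since 0 fails p2 /\ p3.
So the root 0 does not force (p2 /\ p3) /\ (p2 -> p1); the model is a countermodel.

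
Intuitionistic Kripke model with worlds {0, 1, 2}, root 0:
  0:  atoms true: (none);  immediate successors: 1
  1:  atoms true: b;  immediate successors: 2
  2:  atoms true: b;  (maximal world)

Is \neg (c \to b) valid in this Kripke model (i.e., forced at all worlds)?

Not every world: 0 \nVdash \neg (c \to b).
0 \nVdash \neg (c \to b) since 0 is accessible from 0 and 0 \Vdash c \to b.
0 \Vdash c \to b vacuously: no world accessible from 0 forces the antecedent c.

No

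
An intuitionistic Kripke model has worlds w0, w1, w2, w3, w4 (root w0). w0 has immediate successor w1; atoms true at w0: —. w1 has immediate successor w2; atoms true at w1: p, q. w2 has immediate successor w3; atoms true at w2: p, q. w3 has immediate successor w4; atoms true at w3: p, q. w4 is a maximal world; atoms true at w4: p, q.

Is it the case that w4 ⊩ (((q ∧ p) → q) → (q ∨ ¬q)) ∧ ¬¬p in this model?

Yes

w4 ⊩ (((q ∧ p) → q) → (q ∨ ¬q)) ∧ ¬¬p since w4 forces both conjuncts.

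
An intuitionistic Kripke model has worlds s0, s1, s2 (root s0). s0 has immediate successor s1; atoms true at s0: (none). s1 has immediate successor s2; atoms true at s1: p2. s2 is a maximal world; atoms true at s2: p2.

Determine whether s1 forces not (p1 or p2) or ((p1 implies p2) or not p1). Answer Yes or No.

s1 forces not (p1 or p2) or ((p1 implies p2) or not p1) via the disjunct (p1 implies p2) or not p1.

Yes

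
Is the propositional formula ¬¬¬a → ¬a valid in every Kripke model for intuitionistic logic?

Yes

This is triple-negation reduction, which is intuitionistically derivable.
Assume ¬¬¬a and suppose a. Then ¬¬a (double-negation introduction), contradicting ¬¬¬a. So ¬a.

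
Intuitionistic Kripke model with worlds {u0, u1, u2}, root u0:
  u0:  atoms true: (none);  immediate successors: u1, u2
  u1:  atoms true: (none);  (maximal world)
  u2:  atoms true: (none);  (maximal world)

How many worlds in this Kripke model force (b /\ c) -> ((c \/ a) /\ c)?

u0: forces it.
u1: forces it.
u2: forces it.
Worlds forcing the formula: {u0, u1, u2}.

3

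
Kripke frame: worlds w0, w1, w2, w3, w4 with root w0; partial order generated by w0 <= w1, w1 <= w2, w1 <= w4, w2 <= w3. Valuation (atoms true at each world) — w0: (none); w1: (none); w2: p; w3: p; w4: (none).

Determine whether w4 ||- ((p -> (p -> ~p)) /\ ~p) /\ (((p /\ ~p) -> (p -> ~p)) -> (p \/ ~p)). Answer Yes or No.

w4 ||- ((p -> (p -> ~p)) /\ ~p) /\ (((p /\ ~p) -> (p -> ~p)) -> (p \/ ~p)) since w4 forces both conjuncts.

Yes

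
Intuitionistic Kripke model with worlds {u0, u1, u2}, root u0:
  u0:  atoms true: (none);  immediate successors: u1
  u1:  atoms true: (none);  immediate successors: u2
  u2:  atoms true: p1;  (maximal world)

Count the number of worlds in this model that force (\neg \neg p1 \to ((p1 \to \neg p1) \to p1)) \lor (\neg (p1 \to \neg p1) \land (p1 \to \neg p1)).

3

u0: forces it.
u1: forces it.
u2: forces it.
Worlds forcing the formula: {u0, u1, u2}.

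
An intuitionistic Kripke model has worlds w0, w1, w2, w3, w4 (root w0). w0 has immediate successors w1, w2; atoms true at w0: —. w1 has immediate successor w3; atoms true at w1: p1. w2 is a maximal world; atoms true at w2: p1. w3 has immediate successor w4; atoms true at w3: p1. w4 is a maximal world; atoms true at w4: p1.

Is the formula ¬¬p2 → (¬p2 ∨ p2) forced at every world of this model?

Yes

w0 ⊩ ¬¬p2 → (¬p2 ∨ p2) vacuously: no world accessible from w0 forces the antecedent ¬¬p2.
Since the root w0 forces ¬¬p2 → (¬p2 ∨ p2) and forcing is persistent (monotone upward), every world forces it.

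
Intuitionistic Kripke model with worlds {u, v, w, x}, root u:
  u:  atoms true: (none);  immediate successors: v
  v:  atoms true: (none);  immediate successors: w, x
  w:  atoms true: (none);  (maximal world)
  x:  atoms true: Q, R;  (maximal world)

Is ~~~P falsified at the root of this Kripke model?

u ||- ~~~P: no world accessible from u forces ~~P.
So the root u forces ~~~P; the model is not a countermodel.

No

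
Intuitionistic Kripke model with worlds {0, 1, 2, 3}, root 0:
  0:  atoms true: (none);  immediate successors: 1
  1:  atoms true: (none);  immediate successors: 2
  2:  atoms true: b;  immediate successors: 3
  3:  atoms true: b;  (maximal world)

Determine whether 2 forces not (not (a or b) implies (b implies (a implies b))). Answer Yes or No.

2 does not force not (not (a or b) implies (b implies (a implies b))) since 2 is accessible from 2 and 2 forces not (a or b) implies (b implies (a implies b)).
2 forces not (a or b) implies (b implies (a implies b)) vacuously: no world accessible from 2 forces the antecedent not (a or b).

No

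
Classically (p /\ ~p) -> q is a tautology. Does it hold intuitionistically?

This is an instance of ex falso quodlibet, which is intuitionistically derivable.
No world can force both p and ~p, so the antecedent p /\ ~p is never forced and the implication holds vacuously at every world.

Yes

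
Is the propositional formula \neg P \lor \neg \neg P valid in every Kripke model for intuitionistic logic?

This is the weak law of excluded middle, which is not intuitionistically valid.
A Kripke countermodel: worlds a, b, c; order generated by a \le b, a \le c; atoms true at each world — a:{}; b:{P}; c:{}.
a \nVdash \neg P \lor \neg \neg P: neither disjunct is forced at a.
a \nVdash \neg P since b is accessible from a and b \Vdash P.
So the root a does not force the formula.

No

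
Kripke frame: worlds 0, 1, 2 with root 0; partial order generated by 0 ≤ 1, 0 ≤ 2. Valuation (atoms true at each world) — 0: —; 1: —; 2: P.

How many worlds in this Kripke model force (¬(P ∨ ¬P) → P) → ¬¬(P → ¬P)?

0: does not force it — 0 ⊮ (¬(P ∨ ¬P) → P) → ¬¬(P → ¬P): already at 0 itself, 0 ⊩ ¬(P ∨ ¬P) → P but 0 ⊮ ¬¬(P → ¬P).
1: forces it.
2: does not force it — 2 ⊮ (¬(P ∨ ¬P) → P) → ¬¬(P → ¬P): already at 2 itself, 2 ⊩ ¬(P ∨ ¬P) → P but 2 ⊮ ¬¬(P → ¬P).
Worlds forcing the formula: {1}.

1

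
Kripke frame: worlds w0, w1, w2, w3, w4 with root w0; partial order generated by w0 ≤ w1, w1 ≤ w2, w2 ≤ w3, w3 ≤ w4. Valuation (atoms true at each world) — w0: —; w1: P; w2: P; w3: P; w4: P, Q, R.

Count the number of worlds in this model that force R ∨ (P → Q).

1

w0: does not force it — w0 ⊮ R ∨ (P → Q): neither disjunct is forced at w0.
w1: does not force it — w1 ⊮ R ∨ (P → Q): neither disjunct is forced at w1.
w2: does not force it — w2 ⊮ R ∨ (P → Q): neither disjunct is forced at w2.
w3: does not force it.
w4: forces it.
Worlds forcing the formula: {w4}.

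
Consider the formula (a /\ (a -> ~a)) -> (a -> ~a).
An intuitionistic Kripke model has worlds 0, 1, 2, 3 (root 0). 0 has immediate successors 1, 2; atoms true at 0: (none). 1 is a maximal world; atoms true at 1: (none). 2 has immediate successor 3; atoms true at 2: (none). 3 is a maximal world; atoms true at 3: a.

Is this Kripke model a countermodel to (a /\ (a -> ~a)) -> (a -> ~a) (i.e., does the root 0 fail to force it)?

No

0 ||- (a /\ (a -> ~a)) -> (a -> ~a) vacuously: no world accessible from 0 forces the antecedent a /\ (a -> ~a).
So the root 0 forces (a /\ (a -> ~a)) -> (a -> ~a); the model is not a countermodel.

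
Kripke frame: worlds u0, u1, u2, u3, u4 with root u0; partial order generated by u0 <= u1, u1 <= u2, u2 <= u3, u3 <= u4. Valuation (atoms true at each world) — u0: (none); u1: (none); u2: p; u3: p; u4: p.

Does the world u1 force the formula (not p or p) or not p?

u1 does not force (not p or p) or not p: neither disjunct is forced at u1.
u1 does not force not p or p: neither disjunct is forced at u1.
u1 does not force not p since u2 is accessible from u1 and u2 forces p.

No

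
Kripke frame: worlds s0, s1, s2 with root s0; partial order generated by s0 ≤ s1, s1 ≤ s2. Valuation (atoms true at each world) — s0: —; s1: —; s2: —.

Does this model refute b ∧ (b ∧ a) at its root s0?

Yes

s0 ⊮ b ∧ (b ∧ a) since s0 fails b.
So the root s0 does not force b ∧ (b ∧ a); the model is a countermodel.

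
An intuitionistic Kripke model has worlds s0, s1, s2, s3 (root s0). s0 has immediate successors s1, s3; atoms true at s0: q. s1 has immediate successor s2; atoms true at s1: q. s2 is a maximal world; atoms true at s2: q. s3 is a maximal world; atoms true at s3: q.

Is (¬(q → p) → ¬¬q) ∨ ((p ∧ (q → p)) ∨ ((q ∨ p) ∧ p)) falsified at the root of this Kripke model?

s0 ⊩ (¬(q → p) → ¬¬q) ∨ ((p ∧ (q → p)) ∨ ((q ∨ p) ∧ p)) via the disjunct ¬(q → p) → ¬¬q.
So the root s0 forces (¬(q → p) → ¬¬q) ∨ ((p ∧ (q → p)) ∨ ((q ∨ p) ∧ p)); the model is not a countermodel.

No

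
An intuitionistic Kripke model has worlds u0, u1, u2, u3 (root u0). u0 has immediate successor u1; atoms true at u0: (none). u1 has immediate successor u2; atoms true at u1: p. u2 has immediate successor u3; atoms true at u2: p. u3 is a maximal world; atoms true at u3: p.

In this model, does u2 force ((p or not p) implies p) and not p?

u2 does not force ((p or not p) implies p) and not p since u2 fails not p.

No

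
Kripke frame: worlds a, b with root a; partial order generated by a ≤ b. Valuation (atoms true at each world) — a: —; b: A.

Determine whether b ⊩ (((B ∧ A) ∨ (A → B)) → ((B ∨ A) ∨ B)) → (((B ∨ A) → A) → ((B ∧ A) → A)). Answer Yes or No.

b ⊩ (((B ∧ A) ∨ (A → B)) → ((B ∨ A) ∨ B)) → (((B ∨ A) → A) → ((B ∧ A) → A)): every world accessible from b that forces ((B ∧ A) ∨ (A → B)) → ((B ∨ A) ∨ B) (namely b) also forces ((B ∨ A) → A) → ((B ∧ A) → A).

Yes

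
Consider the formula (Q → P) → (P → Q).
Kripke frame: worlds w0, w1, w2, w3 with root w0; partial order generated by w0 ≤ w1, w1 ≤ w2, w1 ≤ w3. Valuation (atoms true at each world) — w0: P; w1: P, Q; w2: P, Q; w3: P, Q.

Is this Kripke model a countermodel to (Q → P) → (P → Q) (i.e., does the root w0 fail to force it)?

w0 ⊮ (Q → P) → (P → Q): already at w0 itself, w0 ⊩ Q → P but w0 ⊮ P → Q.
w0 ⊮ P → Q: already at w0 itself, w0 ⊩ P but w0 ⊮ Q.
w0 lacks atom Q, so w0 ⊮ Q.
So the root w0 does not force (Q → P) → (P → Q); the model is a countermodel.

Yes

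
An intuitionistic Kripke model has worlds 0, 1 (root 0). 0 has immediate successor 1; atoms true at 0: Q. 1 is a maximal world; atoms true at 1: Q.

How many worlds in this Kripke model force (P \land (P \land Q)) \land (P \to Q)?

0: does not force it — 0 \nVdash (P \land (P \land Q)) \land (P \to Q) since 0 fails P \land (P \land Q).
1: does not force it — 1 \nVdash (P \land (P \land Q)) \land (P \to Q) since 1 fails P \land (P \land Q).
Worlds forcing the formula: { }.

0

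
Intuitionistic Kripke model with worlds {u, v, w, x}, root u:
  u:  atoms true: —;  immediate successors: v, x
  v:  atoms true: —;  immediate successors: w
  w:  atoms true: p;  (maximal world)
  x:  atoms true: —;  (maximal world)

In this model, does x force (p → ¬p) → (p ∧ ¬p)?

x ⊮ (p → ¬p) → (p ∧ ¬p): already at x itself, x ⊩ p → ¬p but x ⊮ p ∧ ¬p.
x ⊮ p ∧ ¬p since x fails p.

No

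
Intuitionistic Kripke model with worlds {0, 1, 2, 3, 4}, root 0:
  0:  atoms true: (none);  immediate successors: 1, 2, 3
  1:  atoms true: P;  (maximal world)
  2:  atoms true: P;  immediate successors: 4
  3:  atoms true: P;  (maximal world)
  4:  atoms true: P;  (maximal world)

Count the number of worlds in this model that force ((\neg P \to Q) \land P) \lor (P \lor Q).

4

0: does not force it — 0 \nVdash ((\neg P \to Q) \land P) \lor (P \lor Q): neither disjunct is forced at 0.
1: forces it.
2: forces it.
3: forces it.
4: forces it.
Worlds forcing the formula: {1, 2, 3, 4}.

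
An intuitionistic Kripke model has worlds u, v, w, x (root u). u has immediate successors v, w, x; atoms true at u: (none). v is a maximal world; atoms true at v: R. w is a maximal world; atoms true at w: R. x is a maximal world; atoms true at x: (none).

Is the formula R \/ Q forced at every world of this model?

Not every world: u ||-/- R \/ Q.
u ||-/- R \/ Q: neither disjunct is forced at u.
u lacks atom R, so u ||-/- R.

No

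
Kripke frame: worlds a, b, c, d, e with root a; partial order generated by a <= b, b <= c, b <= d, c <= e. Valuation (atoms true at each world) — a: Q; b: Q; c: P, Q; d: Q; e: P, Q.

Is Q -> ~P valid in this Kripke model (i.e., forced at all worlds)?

No

Not every world: a ||-/- Q -> ~P.
a ||-/- Q -> ~P: already at a itself, a ||- Q but a ||-/- ~P.
a ||-/- ~P since c is accessible from a and c ||- P.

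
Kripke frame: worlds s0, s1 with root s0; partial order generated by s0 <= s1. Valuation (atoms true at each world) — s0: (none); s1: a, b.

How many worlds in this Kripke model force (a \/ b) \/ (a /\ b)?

s0: does not force it — s0 ||-/- (a \/ b) \/ (a /\ b): neither disjunct is forced at s0.
s1: forces it.
Worlds forcing the formula: {s1}.

1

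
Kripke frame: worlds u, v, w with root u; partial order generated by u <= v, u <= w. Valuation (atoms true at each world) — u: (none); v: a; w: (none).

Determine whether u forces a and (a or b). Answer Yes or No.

No

u does not force a and (a or b) since u fails a.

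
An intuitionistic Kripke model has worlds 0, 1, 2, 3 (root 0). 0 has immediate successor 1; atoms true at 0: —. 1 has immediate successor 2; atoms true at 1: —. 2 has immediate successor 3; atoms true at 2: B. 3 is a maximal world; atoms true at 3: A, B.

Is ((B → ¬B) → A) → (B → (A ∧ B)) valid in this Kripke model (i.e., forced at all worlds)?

No

Not every world: 0 ⊮ ((B → ¬B) → A) → (B → (A ∧ B)).
0 ⊮ ((B → ¬B) → A) → (B → (A ∧ B)): already at 0 itself, 0 ⊩ (B → ¬B) → A but 0 ⊮ B → (A ∧ B).
0 ⊮ B → (A ∧ B): at the accessible world 2, 2 ⊩ B but 2 ⊮ A ∧ B.
2 ⊮ A ∧ B since 2 fails A.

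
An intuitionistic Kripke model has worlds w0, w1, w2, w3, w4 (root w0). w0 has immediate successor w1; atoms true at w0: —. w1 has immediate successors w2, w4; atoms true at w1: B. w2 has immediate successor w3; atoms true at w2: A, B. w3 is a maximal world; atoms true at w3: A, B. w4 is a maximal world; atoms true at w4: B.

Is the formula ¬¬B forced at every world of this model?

w0 ⊩ ¬¬B: no world accessible from w0 forces ¬B.
Since the root w0 forces ¬¬B and forcing is persistent (monotone upward), every world forces it.

Yes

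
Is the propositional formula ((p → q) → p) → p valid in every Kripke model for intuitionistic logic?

No

This is Peirce's law, which is not intuitionistically valid.
A Kripke countermodel: worlds s0, s1; order generated by s0 ≤ s1; atoms true at each world — s0:{}; s1:{p}.
s0 ⊮ ((p → q) → p) → p: already at s0 itself, s0 ⊩ (p → q) → p but s0 ⊮ p.
s0 lacks atom p, so s0 ⊮ p.
So the root s0 does not force the formula.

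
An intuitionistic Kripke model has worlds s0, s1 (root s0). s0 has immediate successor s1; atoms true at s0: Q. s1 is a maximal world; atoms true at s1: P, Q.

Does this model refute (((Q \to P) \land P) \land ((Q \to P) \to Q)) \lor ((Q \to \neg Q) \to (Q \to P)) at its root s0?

No

s0 \Vdash (((Q \to P) \land P) \land ((Q \to P) \to Q)) \lor ((Q \to \neg Q) \to (Q \to P)) via the disjunct (Q \to \neg Q) \to (Q \to P).
So the root s0 forces (((Q \to P) \land P) \land ((Q \to P) \to Q)) \lor ((Q \to \neg Q) \to (Q \to P)); the model is not a countermodel.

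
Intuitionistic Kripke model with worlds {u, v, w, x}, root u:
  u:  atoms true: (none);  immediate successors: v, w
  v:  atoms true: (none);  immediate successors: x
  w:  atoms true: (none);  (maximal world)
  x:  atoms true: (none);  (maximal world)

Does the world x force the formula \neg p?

Yes

x \Vdash \neg p: no world accessible from x forces p.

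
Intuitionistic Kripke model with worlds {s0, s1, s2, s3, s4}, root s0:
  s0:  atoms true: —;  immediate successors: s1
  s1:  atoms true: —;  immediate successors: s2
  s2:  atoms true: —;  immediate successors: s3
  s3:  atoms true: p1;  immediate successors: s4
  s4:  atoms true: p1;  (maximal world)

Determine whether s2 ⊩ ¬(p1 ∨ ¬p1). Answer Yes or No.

No

s2 ⊮ ¬(p1 ∨ ¬p1) since s3 is accessible from s2 and s3 ⊩ p1 ∨ ¬p1.
s3 ⊩ p1 ∨ ¬p1 via the disjunct p1.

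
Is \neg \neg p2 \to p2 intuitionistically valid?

This is double-negation elimination, which is not intuitionistically valid.
A Kripke countermodel: worlds u, v; order generated by u \le v; atoms true at each world — u:{}; v:{p2}.
u \nVdash \neg \neg p2 \to p2: already at u itself, u \Vdash \neg \neg p2 but u \nVdash p2.
u lacks atom p2, so u \nVdash p2.
So the root u does not force the formula.

No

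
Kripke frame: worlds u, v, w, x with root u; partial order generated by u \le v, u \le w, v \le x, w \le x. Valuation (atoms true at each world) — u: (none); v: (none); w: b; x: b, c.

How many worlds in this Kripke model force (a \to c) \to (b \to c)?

u: does not force it — u \nVdash (a \to c) \to (b \to c): already at u itself, u \Vdash a \to c but u \nVdash b \to c.
v: forces it.
w: does not force it — w \nVdash (a \to c) \to (b \to c): already at w itself, w \Vdash a \to c but w \nVdash b \to c.
x: forces it.
Worlds forcing the formula: {v, x}.

2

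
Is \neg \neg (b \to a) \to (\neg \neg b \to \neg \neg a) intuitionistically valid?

Yes

This is the distribution of double negation over implication, which is intuitionistically derivable.
Assume \neg \neg (b \to a) and \neg \neg b; suppose \neg a. Then b \to a would give \neg b (by contraposition), contradicting \neg \neg b; so \neg (b \to a), contradicting \neg \neg (b \to a). Hence \neg \neg a.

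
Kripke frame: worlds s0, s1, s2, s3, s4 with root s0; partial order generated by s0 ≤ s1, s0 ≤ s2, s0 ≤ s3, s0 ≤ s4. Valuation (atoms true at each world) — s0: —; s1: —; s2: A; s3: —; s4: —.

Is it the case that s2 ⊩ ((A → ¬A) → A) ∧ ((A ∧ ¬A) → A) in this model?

s2 ⊩ ((A → ¬A) → A) ∧ ((A ∧ ¬A) → A) since s2 forces both conjuncts.

Yes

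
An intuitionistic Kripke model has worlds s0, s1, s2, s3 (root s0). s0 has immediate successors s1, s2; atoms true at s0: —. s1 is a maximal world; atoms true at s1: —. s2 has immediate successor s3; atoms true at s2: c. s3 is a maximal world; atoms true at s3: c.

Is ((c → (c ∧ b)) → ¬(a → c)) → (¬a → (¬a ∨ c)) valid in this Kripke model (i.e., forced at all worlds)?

s0 ⊩ ((c → (c ∧ b)) → ¬(a → c)) → (¬a → (¬a ∨ c)): every world accessible from s0 that forces (c → (c ∧ b)) → ¬(a → c) (namely s2, s3) also forces ¬a → (¬a ∨ c).
Since the root s0 forces ((c → (c ∧ b)) → ¬(a → c)) → (¬a → (¬a ∨ c)) and forcing is persistent (monotone upward), every world forces it.

Yes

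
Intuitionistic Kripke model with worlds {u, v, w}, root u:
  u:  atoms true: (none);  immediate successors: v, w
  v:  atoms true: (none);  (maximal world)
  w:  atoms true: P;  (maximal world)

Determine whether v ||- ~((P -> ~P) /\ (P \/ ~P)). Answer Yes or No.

No

v ||-/- ~((P -> ~P) /\ (P \/ ~P)) since v is accessible from v and v ||- (P -> ~P) /\ (P \/ ~P).
v ||- (P -> ~P) /\ (P \/ ~P) since v forces both conjuncts.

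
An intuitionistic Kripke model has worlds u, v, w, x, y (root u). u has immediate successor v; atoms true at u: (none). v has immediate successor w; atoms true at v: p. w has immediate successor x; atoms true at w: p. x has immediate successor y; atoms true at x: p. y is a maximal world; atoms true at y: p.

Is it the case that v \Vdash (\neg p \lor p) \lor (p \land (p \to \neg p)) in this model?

v \Vdash (\neg p \lor p) \lor (p \land (p \to \neg p)) via the disjunct \neg p \lor p.

Yes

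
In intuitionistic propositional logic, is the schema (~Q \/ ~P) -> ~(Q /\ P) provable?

This is a constructively valid De Morgan direction (disjunction of negations to negated conjunction), which is intuitionistically derivable.
If ~Q holds at a world then no accessible world forces Q, hence none forces Q /\ P; likewise for ~P.

Yes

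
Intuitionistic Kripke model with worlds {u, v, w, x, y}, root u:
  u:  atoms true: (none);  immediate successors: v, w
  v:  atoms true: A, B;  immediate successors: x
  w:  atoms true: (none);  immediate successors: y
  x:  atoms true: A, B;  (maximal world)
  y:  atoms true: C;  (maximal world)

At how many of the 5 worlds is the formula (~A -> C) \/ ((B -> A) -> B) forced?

3

u: does not force it — u ||-/- (~A -> C) \/ ((B -> A) -> B): neither disjunct is forced at u.
v: forces it.
w: does not force it.
x: forces it.
y: forces it.
Worlds forcing the formula: {v, x, y}.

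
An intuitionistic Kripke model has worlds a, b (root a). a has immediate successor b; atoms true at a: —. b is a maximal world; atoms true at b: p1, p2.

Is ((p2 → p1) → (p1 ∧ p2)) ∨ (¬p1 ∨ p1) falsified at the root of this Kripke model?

Yes

a ⊮ ((p2 → p1) → (p1 ∧ p2)) ∨ (¬p1 ∨ p1): neither disjunct is forced at a.
a ⊮ (p2 → p1) → (p1 ∧ p2): already at a itself, a ⊩ p2 → p1 but a ⊮ p1 ∧ p2.
a ⊮ p1 ∧ p2 since a fails p1.
So the root a does not force ((p2 → p1) → (p1 ∧ p2)) ∨ (¬p1 ∨ p1); the model is a countermodel.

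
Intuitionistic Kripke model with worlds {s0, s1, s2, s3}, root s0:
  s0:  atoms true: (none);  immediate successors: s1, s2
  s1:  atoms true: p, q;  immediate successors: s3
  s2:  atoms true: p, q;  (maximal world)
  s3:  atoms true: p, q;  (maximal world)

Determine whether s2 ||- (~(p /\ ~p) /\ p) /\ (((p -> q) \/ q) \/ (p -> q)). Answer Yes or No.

s2 ||- (~(p /\ ~p) /\ p) /\ (((p -> q) \/ q) \/ (p -> q)) since s2 forces both conjuncts.

Yes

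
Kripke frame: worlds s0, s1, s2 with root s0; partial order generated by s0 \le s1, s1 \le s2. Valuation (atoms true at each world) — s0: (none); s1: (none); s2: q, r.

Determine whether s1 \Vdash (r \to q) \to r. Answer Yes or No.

No

s1 \nVdash (r \to q) \to r: already at s1 itself, s1 \Vdash r \to q but s1 \nVdash r.
s1 lacks atom r, so s1 \nVdash r.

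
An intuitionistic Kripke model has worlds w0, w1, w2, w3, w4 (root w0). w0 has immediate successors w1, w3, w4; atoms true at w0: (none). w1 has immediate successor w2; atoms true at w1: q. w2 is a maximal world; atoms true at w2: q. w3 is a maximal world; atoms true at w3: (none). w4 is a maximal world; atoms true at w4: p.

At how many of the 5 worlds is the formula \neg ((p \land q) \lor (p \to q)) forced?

w0: does not force it — w0 \nVdash \neg ((p \land q) \lor (p \to q)) since w1 is accessible from w0 and w1 \Vdash (p \land q) \lor (p \to q).
w1: does not force it — w1 \nVdash \neg ((p \land q) \lor (p \to q)) since w1 is accessible from w1 and w1 \Vdash (p \land q) \lor (p \to q).
w2: does not force it.
w3: does not force it.
w4: forces it.
Worlds forcing the formula: {w4}.

1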